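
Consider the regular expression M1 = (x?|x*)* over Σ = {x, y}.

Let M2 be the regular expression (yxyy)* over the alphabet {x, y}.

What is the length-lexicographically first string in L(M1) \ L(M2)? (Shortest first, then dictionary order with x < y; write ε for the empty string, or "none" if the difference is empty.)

x

The string x is accepted by M1 but not by M2.
No shorter string lies in the difference, and x is the lexicographically first length-1 string in L(M1) \ L(M2).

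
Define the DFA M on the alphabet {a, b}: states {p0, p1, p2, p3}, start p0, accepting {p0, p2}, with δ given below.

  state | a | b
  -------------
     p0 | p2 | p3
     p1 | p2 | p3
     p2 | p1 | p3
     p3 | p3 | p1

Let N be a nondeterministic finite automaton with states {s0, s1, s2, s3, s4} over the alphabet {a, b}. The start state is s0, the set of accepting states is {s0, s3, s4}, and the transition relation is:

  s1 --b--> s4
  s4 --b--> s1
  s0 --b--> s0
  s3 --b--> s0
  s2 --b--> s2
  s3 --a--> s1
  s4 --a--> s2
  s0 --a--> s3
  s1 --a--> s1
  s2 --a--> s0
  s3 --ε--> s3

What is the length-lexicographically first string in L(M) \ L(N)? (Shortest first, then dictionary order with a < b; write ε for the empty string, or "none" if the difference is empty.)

The string aaa is accepted by M but not by N.
No shorter string lies in the difference, and aaa is the lexicographically first length-3 string in L(M) \ L(N).

aaa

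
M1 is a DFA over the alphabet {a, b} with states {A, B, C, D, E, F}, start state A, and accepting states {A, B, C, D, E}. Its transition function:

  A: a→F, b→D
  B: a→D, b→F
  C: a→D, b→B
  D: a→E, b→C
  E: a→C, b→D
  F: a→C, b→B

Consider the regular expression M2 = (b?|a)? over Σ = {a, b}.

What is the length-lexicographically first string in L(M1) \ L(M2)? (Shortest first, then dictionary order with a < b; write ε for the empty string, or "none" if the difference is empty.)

The string aa is accepted by M1 but not by M2.
No shorter string lies in the difference, and aa is the lexicographically first length-2 string in L(M1) \ L(M2).

aa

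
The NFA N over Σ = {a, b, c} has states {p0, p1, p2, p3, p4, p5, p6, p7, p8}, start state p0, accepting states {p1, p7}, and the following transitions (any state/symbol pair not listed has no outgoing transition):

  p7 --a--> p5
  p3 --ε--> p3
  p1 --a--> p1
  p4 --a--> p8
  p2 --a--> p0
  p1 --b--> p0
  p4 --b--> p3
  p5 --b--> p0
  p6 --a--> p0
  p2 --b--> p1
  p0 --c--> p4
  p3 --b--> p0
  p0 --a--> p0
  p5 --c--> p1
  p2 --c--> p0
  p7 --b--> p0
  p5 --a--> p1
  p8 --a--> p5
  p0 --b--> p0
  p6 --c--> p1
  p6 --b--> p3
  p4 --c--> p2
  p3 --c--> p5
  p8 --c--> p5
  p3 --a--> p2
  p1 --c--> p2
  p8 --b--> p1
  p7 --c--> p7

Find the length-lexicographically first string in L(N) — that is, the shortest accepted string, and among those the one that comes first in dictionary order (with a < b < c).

A breadth-first search from p0 reaches an accepting state first via the path p0 → p4 → p8 → p1 on input cab.
No string of length < 3 is accepted (BFS exhausts all shorter strings without reaching an accepting state), and cab is the lexicographically least accepting string of length 3.

cab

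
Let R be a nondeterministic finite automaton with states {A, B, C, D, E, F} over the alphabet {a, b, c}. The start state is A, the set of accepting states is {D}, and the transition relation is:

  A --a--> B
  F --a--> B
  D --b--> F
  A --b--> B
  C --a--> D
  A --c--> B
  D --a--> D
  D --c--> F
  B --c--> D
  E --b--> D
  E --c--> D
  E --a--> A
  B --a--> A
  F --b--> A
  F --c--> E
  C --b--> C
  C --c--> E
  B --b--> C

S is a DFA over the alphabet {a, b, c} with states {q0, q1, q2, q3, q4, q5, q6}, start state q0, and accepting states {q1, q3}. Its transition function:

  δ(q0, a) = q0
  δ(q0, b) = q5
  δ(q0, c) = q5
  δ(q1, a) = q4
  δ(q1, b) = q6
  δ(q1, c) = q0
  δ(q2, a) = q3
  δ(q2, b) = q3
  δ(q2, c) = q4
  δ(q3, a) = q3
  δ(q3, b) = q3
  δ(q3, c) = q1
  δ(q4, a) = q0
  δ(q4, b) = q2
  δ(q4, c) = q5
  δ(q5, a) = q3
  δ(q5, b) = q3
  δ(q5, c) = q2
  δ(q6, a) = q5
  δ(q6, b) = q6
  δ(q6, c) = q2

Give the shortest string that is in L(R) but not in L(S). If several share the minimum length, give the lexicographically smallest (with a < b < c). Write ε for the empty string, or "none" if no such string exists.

The string ac is accepted by R but not by S.
No shorter string lies in the difference, and ac is the lexicographically first length-2 string in L(R) \ L(S).

ac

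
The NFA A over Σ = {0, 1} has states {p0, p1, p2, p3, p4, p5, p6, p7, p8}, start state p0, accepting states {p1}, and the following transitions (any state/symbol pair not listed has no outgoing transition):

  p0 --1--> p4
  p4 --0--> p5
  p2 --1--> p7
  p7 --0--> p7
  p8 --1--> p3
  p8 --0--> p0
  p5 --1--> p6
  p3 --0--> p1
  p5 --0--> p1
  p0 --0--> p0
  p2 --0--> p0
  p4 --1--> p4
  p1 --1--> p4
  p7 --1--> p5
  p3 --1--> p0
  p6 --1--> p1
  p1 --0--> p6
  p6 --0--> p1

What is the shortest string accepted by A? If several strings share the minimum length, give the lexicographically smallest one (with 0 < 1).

A breadth-first search from p0 reaches an accepting state first via the path p0 → p4 → p5 → p1 on input 100.
No string of length < 3 is accepted (BFS exhausts all shorter strings without reaching an accepting state), and 100 is the lexicographically least accepting string of length 3.

100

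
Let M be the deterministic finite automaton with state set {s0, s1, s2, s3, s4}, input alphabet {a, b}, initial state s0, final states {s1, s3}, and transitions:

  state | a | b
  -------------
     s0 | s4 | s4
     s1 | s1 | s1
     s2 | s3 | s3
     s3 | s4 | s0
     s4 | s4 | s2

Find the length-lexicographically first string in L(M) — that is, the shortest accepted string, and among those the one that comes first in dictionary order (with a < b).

aba

A breadth-first search from s0 reaches an accepting state first via the path s0 → s4 → s2 → s3 on input aba.
No string of length < 3 is accepted (BFS exhausts all shorter strings without reaching an accepting state), and aba is the lexicographically least accepting string of length 3.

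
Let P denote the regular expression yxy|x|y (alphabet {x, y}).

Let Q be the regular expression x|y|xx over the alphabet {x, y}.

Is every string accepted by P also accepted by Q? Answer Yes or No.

The string yxy is in L(P) but not in L(Q).
So L(P) ⊄ L(Q).

No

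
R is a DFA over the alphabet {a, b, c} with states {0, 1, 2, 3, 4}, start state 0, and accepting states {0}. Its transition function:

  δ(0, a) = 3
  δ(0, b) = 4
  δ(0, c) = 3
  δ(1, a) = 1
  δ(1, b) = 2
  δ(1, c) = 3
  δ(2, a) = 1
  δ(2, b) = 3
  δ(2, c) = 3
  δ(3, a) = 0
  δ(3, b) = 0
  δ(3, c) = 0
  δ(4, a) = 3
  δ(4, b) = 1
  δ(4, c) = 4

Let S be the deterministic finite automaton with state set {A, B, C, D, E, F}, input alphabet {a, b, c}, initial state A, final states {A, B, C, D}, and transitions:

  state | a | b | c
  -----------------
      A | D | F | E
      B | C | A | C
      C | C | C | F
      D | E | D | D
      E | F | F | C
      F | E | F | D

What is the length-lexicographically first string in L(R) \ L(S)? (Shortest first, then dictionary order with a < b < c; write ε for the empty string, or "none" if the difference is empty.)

aa

The string aa is accepted by R but not by S.
No shorter string lies in the difference, and aa is the lexicographically first length-2 string in L(R) \ L(S).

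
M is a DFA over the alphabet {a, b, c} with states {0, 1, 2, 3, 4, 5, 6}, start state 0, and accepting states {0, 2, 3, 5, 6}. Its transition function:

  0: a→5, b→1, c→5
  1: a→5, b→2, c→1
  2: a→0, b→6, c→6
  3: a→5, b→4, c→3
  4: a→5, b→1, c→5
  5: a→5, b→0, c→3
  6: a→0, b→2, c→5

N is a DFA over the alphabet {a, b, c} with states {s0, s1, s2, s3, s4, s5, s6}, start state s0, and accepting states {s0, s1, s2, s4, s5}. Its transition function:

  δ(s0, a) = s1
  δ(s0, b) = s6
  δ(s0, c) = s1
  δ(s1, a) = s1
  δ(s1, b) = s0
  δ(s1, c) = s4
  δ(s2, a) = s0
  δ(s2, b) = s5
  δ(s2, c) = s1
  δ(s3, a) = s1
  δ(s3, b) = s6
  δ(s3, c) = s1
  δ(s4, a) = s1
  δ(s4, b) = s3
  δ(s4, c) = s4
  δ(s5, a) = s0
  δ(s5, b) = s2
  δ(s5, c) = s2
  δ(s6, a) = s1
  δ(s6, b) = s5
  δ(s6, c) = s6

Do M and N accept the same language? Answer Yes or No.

Yes

Exploring the product automaton M × N from the start pair (0, s0), following both machines on each input symbol, reaches 7 state pairs: (0, s0), (5, s1), (1, s6), (3, s4), (2, s5), (4, s3), (6, s2).
M accepts in {0, 2, 3, 5, 6} and N accepts in {s0, s1, s2, s4, s5}. In every reachable pair the two components are either both accepting — (0, s0), (5, s1), (3, s4), (2, s5), (6, s2) — or both non-accepting, so no string is accepted by exactly one of the machines: L(M) \ L(N) and L(N) \ L(M) are both empty.
Hence every string is accepted by M iff it is accepted by N, and the two languages coincide.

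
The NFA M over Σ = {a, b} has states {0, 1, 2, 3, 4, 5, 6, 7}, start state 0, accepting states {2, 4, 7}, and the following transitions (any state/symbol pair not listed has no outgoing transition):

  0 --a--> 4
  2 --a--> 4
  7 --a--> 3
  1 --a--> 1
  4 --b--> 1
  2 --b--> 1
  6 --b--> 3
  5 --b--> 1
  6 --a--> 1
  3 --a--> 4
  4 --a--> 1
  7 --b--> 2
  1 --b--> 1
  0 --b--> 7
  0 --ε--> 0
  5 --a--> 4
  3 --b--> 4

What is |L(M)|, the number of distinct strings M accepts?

The useful subgraph on states {0, 2, 3, 4, 7} is acyclic, so L(M) is finite; the longest accepting path visits 4 useful states, giving maximum string length 3.
Counting accepting paths from 0 by length: 2 of length 1, 1 of length 2, 3 of length 3. Total 6.

6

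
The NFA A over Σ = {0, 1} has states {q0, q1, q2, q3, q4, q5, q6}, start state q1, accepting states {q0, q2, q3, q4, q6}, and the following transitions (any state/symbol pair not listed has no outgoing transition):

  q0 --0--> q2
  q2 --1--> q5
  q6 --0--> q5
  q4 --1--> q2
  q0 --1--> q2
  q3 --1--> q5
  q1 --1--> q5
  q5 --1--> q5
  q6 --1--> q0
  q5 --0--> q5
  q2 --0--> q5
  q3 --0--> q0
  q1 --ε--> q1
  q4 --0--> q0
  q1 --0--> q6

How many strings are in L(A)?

The useful subgraph on states {q0, q1, q2, q6} is acyclic, so L(A) is finite; the longest accepting path visits 4 useful states, giving maximum string length 3.
Counting accepting paths from q1 by length: 1 of length 1, 1 of length 2, 2 of length 3. Total 4.

4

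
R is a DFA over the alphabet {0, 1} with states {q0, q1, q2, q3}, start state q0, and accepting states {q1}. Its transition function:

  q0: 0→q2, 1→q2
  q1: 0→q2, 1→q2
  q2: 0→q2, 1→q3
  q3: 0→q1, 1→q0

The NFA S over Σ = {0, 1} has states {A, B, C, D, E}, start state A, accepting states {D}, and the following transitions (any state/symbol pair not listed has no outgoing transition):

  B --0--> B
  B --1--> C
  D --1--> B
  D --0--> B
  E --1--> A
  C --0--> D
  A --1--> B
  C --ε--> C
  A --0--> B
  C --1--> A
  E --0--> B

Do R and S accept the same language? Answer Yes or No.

Exploring the product automaton R × S from the start pair (q0, A), following both machines on each input symbol, reaches 4 state pairs: (q0, A), (q2, B), (q3, C), (q1, D).
R accepts in {q1} and S accepts in {D}. In every reachable pair the two components are either both accepting — (q1, D) — or both non-accepting, so no string is accepted by exactly one of the machines: L(R) \ L(S) and L(S) \ L(R) are both empty.
Hence every string is accepted by R iff it is accepted by S, and the two languages coincide.

Yes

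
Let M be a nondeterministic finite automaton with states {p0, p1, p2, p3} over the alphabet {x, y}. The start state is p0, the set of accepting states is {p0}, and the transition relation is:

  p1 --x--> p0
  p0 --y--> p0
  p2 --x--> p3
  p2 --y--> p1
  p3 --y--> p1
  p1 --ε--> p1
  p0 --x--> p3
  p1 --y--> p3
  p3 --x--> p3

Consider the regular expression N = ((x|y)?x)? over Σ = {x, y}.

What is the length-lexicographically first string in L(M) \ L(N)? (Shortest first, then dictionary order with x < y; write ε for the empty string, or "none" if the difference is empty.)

The string y is accepted by M but not by N.
No shorter string lies in the difference, and y is the lexicographically first length-1 string in L(M) \ L(N).

y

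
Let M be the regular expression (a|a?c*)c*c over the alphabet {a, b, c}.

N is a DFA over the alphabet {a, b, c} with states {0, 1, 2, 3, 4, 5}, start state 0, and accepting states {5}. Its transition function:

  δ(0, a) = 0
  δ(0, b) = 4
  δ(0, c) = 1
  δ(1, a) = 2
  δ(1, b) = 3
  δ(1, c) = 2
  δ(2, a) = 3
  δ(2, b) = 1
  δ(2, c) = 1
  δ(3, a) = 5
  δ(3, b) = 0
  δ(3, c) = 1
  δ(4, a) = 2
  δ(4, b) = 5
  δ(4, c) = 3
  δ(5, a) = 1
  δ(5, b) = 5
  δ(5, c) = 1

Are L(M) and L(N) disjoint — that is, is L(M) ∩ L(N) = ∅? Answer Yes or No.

Converting the expression M to a DFA (subset construction, then merging equivalent states) gives the minimal DFA with states {m0, m1, m2, m3}, start state m0, accepting states {m3} and transitions m0: a→m1, b→m2, c→m3; m1: a→m2, b→m2, c→m3; m2: a→m2, b→m2, c→m2; m3: a→m2, b→m2, c→m3.
Exploring the product automaton M × N from the start pair (m0, 0), following both machines on each input symbol, reaches 10 state pairs: (m0, 0), (m1, 0), (m2, 4), (m3, 1), (m2, 0), (m2, 2), (m2, 5), (m2, 3), (m3, 2), (m2, 1).
M accepts in {m3} and N accepts in {5}; no reachable pair has both components accepting, so no string drives both machines to acceptance simultaneously and L(M) ∩ L(N) = ∅.
So no string is accepted by both, and the intersection is empty.

Yes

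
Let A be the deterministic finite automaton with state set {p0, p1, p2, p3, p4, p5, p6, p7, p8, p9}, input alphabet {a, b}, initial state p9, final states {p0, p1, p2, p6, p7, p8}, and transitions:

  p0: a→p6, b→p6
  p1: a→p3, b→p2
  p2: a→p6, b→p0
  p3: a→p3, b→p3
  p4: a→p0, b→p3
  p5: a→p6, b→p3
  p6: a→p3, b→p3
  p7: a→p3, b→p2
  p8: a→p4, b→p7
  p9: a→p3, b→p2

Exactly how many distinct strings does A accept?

The useful subgraph on states {p0, p2, p6, p9} is acyclic, so L(A) is finite; the longest accepting path visits 4 useful states, giving maximum string length 3.
Counting accepting paths from p9 by length: 1 of length 1, 2 of length 2, 2 of length 3. Total 5.

5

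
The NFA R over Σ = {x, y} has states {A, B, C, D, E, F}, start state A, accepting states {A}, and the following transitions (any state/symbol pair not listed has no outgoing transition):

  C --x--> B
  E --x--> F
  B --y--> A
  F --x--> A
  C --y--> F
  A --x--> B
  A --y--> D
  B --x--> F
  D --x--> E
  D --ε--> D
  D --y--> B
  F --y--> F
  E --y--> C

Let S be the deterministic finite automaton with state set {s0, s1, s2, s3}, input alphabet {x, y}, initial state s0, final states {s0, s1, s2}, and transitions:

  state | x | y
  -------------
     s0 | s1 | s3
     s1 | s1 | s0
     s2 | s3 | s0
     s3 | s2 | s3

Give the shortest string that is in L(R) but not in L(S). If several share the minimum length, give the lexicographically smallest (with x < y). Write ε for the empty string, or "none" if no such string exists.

The string yyy is accepted by R but not by S.
No shorter string lies in the difference, and yyy is the lexicographically first length-3 string in L(R) \ L(S).

yyy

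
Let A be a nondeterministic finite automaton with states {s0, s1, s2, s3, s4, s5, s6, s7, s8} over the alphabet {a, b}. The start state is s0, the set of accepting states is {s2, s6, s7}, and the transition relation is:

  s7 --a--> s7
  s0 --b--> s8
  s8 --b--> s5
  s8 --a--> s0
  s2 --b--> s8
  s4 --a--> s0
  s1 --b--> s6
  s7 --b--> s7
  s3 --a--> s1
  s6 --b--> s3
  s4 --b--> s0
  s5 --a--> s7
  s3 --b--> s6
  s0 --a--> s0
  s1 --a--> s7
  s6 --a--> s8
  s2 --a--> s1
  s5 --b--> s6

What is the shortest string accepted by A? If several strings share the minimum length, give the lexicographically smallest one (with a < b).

A breadth-first search from s0 reaches an accepting state first via the path s0 → s8 → s5 → s7 on input bba.
No string of length < 3 is accepted (BFS exhausts all shorter strings without reaching an accepting state), and bba is the lexicographically least accepting string of length 3.

bba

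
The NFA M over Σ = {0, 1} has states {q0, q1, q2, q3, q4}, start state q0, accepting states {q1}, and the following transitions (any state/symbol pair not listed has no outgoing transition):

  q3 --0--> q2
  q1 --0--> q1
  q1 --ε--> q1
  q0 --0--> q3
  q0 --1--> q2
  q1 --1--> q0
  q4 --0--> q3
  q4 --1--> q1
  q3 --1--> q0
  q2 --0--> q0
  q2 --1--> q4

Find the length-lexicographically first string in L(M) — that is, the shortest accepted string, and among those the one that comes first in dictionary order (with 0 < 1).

A breadth-first search from q0 reaches an accepting state first via the path q0 → q2 → q4 → q1 on input 111.
No string of length < 3 is accepted (BFS exhausts all shorter strings without reaching an accepting state), and 111 is the lexicographically least accepting string of length 3.

111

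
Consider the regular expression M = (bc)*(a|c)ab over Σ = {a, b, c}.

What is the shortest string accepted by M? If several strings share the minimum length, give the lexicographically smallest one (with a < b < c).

By inspection of the expression, no string of length less than 3 matches, and aab is the lexicographically first match of length 3.

aab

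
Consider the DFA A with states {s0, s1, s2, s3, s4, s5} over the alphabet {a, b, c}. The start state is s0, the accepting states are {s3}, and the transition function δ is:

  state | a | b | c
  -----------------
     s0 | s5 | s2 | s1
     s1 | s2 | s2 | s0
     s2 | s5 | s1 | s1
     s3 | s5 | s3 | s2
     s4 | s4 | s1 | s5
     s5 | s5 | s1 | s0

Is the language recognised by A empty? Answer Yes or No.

Yes

The states reachable from the start state are {s0, s1, s2, s5}.
None of the accepting states {s3} is reachable, so no string is accepted and L(A) = ∅.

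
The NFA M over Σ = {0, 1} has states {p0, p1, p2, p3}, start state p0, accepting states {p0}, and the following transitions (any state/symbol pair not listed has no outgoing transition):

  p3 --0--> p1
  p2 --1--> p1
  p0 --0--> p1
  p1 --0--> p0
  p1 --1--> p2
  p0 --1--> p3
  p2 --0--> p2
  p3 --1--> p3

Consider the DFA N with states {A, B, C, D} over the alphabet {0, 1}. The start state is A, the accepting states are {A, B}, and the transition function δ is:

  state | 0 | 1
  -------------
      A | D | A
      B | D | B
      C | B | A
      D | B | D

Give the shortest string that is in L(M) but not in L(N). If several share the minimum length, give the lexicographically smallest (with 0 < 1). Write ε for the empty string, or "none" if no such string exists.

The string 01010 is accepted by M but not by N.
No shorter string lies in the difference, and 01010 is the lexicographically first length-5 string in L(M) \ L(N).

01010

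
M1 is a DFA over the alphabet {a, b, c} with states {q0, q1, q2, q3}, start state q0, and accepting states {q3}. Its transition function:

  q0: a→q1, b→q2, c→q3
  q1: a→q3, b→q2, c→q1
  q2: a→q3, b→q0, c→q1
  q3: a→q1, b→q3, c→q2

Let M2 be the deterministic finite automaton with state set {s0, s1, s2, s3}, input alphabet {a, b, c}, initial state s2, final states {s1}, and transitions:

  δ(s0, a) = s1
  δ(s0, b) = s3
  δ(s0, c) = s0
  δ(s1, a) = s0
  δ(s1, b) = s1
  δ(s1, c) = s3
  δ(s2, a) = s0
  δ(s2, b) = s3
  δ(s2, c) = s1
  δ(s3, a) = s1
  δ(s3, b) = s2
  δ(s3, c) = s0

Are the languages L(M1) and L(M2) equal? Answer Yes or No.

Yes

Exploring the product automaton M1 × M2 from the start pair (q0, s2), following both machines on each input symbol, reaches 4 state pairs: (q0, s2), (q1, s0), (q2, s3), (q3, s1).
M1 accepts in {q3} and M2 accepts in {s1}. In every reachable pair the two components are either both accepting — (q3, s1) — or both non-accepting, so no string is accepted by exactly one of the machines: L(M1) \ L(M2) and L(M2) \ L(M1) are both empty.
Hence every string is accepted by M1 iff it is accepted by M2, and the two languages coincide.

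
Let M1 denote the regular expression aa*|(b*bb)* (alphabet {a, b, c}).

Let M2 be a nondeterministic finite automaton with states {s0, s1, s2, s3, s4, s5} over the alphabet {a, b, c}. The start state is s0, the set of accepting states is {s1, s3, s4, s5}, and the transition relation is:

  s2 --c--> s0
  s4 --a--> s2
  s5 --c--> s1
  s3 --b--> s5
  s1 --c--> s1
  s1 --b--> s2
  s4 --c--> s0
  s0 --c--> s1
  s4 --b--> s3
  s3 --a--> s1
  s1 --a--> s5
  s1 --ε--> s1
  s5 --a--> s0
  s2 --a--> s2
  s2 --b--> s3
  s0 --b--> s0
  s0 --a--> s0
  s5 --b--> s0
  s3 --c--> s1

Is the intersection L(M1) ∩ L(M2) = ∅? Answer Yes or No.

Yes

Converting the expression M1 to a DFA (subset construction, then merging equivalent states) gives the minimal DFA with states {r0, r1, r2, r3, r4}, start state r0, accepting states {r0, r1, r4} and transitions r0: a→r1, b→r2, c→r3; r1: a→r1, b→r3, c→r3; r2: a→r3, b→r4, c→r3; r3: a→r3, b→r3, c→r3; r4: a→r3, b→r4, c→r3.
Exploring the product automaton M1 × M2 from the start pair (r0, s0), following both machines on each input symbol, reaches 9 state pairs: (r0, s0), (r1, s0), (r2, s0), (r3, s1), (r3, s0), (r4, s0), (r3, s5), (r3, s2), (r3, s3).
M1 accepts in {r0, r1, r4} and M2 accepts in {s1, s3, s4, s5}; no reachable pair has both components accepting, so no string drives both machines to acceptance simultaneously and L(M1) ∩ L(M2) = ∅.
So no string is accepted by both, and the intersection is empty.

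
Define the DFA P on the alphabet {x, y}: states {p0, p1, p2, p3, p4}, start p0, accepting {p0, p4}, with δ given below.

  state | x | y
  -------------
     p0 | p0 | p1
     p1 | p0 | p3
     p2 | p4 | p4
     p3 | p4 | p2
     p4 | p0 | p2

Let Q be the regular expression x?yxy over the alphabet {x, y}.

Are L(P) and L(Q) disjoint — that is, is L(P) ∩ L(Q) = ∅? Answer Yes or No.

Converting the expression Q to a DFA (subset construction, then merging equivalent states) gives the minimal DFA with states {q0, q1, q2, q3, q4, q5}, start state q0, accepting states {q5} and transitions q0: x→q1, y→q2; q1: x→q3, y→q2; q2: x→q4, y→q3; q3: x→q3, y→q3; q4: x→q3, y→q5; q5: x→q3, y→q3.
Exploring the product automaton P × Q from the start pair (p0, q0), following both machines on each input symbol, reaches 10 state pairs: (p0, q0), (p0, q1), (p1, q2), (p0, q3), (p0, q4), (p3, q3), (p1, q3), (p1, q5), (p4, q3), (p2, q3).
P accepts in {p0, p4} and Q accepts in {q5}; no reachable pair has both components accepting, so no string drives both machines to acceptance simultaneously and L(P) ∩ L(Q) = ∅.
So no string is accepted by both, and the intersection is empty.

Yes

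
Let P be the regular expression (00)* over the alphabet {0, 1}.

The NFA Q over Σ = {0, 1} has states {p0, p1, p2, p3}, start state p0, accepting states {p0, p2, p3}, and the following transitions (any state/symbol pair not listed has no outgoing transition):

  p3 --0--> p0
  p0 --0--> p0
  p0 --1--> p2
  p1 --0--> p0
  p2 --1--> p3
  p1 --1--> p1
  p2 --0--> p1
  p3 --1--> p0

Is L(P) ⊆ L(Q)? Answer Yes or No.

Converting the expression P to a DFA (subset construction, then merging equivalent states) gives the minimal DFA with states {r0, r1, r2}, start state r0, accepting states {r0} and transitions r0: 0→r1, 1→r2; r1: 0→r0, 1→r2; r2: 0→r2, 1→r2.
Exploring the product automaton P × Q from the start pair (r0, p0), following both machines on each input symbol, reaches 6 state pairs: (r0, p0), (r1, p0), (r2, p2), (r2, p1), (r2, p3), (r2, p0).
P accepts in {r0} and Q accepts in {p0, p2, p3}. The reachable pairs whose P-component is accepting are (r0, p0); in each of them the Q-component is accepting too, so the product for L(P) \ L(Q) (P-component accepting, Q-component rejecting) has no reachable accepting pair and the difference is empty.
Hence every string in L(P) is also in L(Q).

Yes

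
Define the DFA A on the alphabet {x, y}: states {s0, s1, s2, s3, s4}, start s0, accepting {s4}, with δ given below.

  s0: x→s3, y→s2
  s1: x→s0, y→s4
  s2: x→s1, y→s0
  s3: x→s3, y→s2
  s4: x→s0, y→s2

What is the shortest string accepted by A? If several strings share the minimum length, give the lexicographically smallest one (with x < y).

A breadth-first search from s0 reaches an accepting state first via the path s0 → s2 → s1 → s4 on input yxy.
No string of length < 3 is accepted (BFS exhausts all shorter strings without reaching an accepting state), and yxy is the lexicographically least accepting string of length 3.

yxy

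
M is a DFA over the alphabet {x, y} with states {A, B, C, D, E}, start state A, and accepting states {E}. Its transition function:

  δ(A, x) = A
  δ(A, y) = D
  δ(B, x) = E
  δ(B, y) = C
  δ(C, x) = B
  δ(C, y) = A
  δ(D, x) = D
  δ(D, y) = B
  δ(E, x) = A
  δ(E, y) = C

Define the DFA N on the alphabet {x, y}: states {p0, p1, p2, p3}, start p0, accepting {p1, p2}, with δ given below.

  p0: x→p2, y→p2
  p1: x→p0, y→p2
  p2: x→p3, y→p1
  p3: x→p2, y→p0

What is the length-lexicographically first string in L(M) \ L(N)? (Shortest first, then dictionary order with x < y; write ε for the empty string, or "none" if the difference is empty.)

yyx

The string yyx is accepted by M but not by N.
No shorter string lies in the difference, and yyx is the lexicographically first length-3 string in L(M) \ L(N).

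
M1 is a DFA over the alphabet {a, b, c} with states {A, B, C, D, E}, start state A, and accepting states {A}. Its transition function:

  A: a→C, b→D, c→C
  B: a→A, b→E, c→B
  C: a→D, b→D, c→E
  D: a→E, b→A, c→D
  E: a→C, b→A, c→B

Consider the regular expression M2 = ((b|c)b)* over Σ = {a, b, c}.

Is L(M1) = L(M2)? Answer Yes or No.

The string aab is accepted by M1 but rejected by M2.
So L(M1) ≠ L(M2).

No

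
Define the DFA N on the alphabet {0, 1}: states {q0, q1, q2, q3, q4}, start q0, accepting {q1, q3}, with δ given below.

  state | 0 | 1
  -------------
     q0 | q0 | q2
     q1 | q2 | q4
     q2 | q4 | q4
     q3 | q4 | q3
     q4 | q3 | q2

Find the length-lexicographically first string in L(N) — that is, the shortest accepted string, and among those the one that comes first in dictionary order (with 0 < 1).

A breadth-first search from q0 reaches an accepting state first via the path q0 → q2 → q4 → q3 on input 100.
No string of length < 3 is accepted (BFS exhausts all shorter strings without reaching an accepting state), and 100 is the lexicographically least accepting string of length 3.

100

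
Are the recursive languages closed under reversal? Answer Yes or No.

Yes

Reverse the input on the tape and then run the decider for L; this halts and accepts exactly Lᴿ.
So the recursive languages are closed under reversal.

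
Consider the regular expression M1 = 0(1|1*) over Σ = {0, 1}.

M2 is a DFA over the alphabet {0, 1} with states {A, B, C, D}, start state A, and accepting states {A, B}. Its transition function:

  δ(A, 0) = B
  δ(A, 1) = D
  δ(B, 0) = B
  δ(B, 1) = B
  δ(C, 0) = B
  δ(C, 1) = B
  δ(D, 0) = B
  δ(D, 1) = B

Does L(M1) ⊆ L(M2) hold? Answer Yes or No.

Yes

Converting the expression M1 to a DFA (subset construction, then merging equivalent states) gives the minimal DFA with states {r0, r1, r2}, start state r0, accepting states {r1} and transitions r0: 0→r1, 1→r2; r1: 0→r2, 1→r1; r2: 0→r2, 1→r2.
Exploring the product automaton M1 × M2 from the start pair (r0, A), following both machines on each input symbol, reaches 4 state pairs: (r0, A), (r1, B), (r2, D), (r2, B).
M1 accepts in {r1} and M2 accepts in {A, B}. The reachable pairs whose M1-component is accepting are (r1, B); in each of them the M2-component is accepting too, so the product for L(M1) \ L(M2) (M1-component accepting, M2-component rejecting) has no reachable accepting pair and the difference is empty.
Hence every string in L(M1) is also in L(M2).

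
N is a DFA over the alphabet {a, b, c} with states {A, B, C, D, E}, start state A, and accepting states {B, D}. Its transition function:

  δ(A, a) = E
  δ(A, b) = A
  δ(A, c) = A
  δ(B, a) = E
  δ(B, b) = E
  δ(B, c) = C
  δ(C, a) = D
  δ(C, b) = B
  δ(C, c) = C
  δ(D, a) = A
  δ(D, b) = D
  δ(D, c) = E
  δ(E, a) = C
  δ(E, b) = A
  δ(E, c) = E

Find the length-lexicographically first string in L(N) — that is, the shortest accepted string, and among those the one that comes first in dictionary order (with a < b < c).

aaa

A breadth-first search from A reaches an accepting state first via the path A → E → C → D on input aaa.
No string of length < 3 is accepted (BFS exhausts all shorter strings without reaching an accepting state), and aaa is the lexicographically least accepting string of length 3.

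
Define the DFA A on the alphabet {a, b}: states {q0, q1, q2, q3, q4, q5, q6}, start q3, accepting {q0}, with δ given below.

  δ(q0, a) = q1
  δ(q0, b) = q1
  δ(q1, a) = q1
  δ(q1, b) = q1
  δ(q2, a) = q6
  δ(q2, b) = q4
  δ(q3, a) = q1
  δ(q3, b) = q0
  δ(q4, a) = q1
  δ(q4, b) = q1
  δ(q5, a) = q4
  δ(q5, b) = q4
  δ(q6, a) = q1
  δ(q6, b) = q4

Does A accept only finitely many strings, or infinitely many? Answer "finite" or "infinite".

finite

The useful states (reachable from q3 and able to reach an accepting state) are {q0, q3}.
Restricted to these states the transition graph has no cycle, so every accepting path has bounded length and L is finite.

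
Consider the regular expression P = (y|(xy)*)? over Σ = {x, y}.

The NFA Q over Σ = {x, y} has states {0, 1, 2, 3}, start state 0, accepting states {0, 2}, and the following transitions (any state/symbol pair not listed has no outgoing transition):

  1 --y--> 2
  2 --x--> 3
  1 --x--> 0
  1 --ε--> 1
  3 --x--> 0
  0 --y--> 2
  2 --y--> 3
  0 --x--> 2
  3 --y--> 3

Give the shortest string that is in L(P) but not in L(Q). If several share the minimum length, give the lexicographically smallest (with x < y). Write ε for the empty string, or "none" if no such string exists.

The string xy is accepted by P but not by Q.
No shorter string lies in the difference, and xy is the lexicographically first length-2 string in L(P) \ L(Q).

xy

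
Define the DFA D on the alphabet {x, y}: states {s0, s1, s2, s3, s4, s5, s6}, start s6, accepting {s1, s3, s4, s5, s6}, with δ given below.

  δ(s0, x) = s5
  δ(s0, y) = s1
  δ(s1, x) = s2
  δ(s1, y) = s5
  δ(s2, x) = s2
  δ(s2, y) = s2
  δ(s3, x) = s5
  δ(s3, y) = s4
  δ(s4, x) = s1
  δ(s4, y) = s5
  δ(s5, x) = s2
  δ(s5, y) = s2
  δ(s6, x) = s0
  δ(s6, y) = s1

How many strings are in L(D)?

The useful subgraph on states {s0, s1, s5, s6} is acyclic, so L(D) is finite; the longest accepting path visits 4 useful states, giving maximum string length 3.
Counting accepting paths from s6 by length: 1 of length 0, 1 of length 1, 3 of length 2, 1 of length 3. Total 6.

6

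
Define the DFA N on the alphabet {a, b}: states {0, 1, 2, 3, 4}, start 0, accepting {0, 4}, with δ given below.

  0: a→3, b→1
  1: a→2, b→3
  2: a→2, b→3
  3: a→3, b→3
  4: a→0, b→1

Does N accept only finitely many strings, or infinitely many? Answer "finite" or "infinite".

finite

The useful states (reachable from 0 and able to reach an accepting state) are {0}.
Restricted to these states the transition graph has no cycle, so every accepting path has bounded length and L is finite.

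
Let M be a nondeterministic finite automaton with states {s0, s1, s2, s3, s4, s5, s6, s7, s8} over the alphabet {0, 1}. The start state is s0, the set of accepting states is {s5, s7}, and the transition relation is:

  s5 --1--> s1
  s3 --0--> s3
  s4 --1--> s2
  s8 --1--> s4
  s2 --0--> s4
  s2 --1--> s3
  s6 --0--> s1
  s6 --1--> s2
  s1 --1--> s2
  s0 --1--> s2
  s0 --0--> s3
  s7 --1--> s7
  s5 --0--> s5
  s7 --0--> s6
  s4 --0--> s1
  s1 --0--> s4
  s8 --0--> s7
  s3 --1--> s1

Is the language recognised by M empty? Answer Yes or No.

The states reachable from the start state are {s0, s1, s2, s3, s4}.
None of the accepting states {s5, s7} is reachable, so no string is accepted and L(M) = ∅.

Yes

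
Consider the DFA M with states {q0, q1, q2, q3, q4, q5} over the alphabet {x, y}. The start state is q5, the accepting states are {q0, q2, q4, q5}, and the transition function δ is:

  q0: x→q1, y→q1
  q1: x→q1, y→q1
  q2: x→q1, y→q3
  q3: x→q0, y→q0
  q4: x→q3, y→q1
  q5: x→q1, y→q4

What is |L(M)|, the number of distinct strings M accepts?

The useful subgraph on states {q0, q3, q4, q5} is acyclic, so L(M) is finite; the longest accepting path visits 4 useful states, giving maximum string length 3.
Counting accepting paths from q5 by length: 1 of length 0, 1 of length 1, 2 of length 3. Total 4.

4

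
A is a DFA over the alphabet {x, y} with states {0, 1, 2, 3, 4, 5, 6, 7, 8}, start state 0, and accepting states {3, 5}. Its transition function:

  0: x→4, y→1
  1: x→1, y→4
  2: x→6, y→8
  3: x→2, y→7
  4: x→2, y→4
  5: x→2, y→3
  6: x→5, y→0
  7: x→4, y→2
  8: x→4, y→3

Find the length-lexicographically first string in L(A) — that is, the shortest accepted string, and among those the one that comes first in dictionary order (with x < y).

A breadth-first search from 0 reaches an accepting state first via the path 0 → 4 → 2 → 6 → 5 on input xxxx.
No string of length < 4 is accepted (BFS exhausts all shorter strings without reaching an accepting state), and xxxx is the lexicographically least accepting string of length 4.

xxxx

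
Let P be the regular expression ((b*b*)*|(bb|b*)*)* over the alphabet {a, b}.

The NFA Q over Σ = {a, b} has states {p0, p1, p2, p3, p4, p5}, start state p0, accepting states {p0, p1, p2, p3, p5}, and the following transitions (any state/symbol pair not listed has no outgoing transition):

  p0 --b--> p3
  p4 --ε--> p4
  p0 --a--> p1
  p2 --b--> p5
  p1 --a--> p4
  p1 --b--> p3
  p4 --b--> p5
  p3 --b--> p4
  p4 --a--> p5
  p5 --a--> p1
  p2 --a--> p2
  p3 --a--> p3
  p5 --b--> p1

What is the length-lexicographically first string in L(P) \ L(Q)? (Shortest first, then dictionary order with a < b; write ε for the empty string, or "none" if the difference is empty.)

bb

The string bb is accepted by P but not by Q.
No shorter string lies in the difference, and bb is the lexicographically first length-2 string in L(P) \ L(Q).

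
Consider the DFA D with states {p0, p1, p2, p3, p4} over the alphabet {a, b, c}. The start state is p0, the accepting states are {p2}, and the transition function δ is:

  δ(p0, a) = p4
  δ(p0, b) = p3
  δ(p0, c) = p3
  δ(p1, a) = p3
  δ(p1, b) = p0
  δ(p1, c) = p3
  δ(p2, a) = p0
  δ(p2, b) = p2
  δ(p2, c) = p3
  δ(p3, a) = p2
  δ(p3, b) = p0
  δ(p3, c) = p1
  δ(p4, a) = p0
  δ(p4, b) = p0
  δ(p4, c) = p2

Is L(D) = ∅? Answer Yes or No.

The string ac is accepted: the run p0 → p4 → p2 ends in the accepting state p2.
Since at least one string is accepted, L(D) is not empty.

No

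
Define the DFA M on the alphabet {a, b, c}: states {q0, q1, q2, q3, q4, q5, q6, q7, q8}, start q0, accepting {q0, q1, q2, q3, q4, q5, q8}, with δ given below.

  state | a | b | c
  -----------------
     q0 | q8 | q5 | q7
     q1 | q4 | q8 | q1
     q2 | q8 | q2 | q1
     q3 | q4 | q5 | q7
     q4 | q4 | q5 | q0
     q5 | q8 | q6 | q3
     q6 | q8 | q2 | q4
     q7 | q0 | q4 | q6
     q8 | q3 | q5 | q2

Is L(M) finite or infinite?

State q8 is reachable from the start and can reach an accepting state, and it lies on the cycle q8 → q2 → q8.
Traversing that cycle any number of times yields accepted strings of unbounded length, so the language is infinite.

infinite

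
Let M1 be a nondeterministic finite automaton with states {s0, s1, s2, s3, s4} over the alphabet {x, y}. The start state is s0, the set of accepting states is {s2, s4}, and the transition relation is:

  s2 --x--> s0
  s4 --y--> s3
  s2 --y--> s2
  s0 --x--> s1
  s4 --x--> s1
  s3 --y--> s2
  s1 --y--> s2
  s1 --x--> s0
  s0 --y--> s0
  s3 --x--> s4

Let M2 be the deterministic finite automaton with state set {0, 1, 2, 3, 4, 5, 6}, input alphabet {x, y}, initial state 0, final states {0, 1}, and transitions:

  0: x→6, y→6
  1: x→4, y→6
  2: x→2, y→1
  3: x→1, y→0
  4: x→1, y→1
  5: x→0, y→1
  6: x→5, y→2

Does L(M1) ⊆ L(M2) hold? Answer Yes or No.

The string xy is in L(M1) but not in L(M2).
So L(M1) ⊄ L(M2).

No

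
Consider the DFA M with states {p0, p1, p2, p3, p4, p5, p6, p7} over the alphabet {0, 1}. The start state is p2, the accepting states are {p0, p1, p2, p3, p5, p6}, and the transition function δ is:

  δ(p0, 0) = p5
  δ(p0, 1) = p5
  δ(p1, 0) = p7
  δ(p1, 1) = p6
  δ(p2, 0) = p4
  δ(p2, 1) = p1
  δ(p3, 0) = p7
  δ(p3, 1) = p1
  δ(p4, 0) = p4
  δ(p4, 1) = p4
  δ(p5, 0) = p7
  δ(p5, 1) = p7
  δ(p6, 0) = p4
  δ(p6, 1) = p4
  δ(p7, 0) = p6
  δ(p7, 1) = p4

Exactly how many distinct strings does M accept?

4

The useful subgraph on states {p1, p2, p6, p7} is acyclic, so L(M) is finite; the longest accepting path visits 4 useful states, giving maximum string length 3.
Counting accepting paths from p2 by length: 1 of length 0, 1 of length 1, 1 of length 2, 1 of length 3. Total 4.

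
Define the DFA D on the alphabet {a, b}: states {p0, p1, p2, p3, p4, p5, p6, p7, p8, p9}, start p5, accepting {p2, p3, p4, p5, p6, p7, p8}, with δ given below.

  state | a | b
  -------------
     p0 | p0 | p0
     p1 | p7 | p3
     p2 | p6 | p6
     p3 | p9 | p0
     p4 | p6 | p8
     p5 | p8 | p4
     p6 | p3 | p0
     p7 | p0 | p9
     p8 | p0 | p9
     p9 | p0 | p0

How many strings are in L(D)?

The useful subgraph on states {p3, p4, p5, p6, p8} is acyclic, so L(D) is finite; the longest accepting path visits 4 useful states, giving maximum string length 3.
Counting accepting paths from p5 by length: 1 of length 0, 2 of length 1, 2 of length 2, 1 of length 3. Total 6.

6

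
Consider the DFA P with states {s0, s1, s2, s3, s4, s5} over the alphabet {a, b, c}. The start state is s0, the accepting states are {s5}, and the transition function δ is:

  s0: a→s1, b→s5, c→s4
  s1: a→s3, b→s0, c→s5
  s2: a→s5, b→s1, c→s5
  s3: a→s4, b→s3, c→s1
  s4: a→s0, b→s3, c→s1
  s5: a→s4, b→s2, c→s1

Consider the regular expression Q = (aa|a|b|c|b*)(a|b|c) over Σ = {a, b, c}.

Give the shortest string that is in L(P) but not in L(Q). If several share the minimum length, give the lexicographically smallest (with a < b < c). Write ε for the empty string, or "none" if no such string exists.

The string abb is accepted by P but not by Q.
No shorter string lies in the difference, and abb is the lexicographically first length-3 string in L(P) \ L(Q).

abb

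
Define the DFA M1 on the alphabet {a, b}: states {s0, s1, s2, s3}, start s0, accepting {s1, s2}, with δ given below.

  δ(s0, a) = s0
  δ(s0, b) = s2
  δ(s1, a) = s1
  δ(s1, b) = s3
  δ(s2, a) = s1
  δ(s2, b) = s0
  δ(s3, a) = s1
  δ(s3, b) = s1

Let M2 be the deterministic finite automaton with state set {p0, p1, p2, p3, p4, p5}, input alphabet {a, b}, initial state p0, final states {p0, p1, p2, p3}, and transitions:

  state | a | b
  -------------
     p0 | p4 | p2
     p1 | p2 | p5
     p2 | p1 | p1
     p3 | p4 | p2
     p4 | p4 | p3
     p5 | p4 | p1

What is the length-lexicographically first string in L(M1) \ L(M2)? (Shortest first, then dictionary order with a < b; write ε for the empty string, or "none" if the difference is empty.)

The string aba is accepted by M1 but not by M2.
No shorter string lies in the difference, and aba is the lexicographically first length-3 string in L(M1) \ L(M2).

aba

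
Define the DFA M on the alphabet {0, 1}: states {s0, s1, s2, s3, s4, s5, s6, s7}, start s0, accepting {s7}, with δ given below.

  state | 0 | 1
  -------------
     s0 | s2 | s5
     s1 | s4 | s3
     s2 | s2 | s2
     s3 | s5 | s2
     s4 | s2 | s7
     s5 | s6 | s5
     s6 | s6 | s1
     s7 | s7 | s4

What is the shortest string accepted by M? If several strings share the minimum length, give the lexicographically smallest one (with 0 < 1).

10101

A breadth-first search from s0 reaches an accepting state first via the path s0 → s5 → s6 → s1 → s4 → s7 on input 10101.
No string of length < 5 is accepted (BFS exhausts all shorter strings without reaching an accepting state), and 10101 is the lexicographically least accepting string of length 5.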